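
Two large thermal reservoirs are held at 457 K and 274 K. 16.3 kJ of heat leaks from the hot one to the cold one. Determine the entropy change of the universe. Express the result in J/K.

ΔS_total = 23.8 J/K

ΔS_hot = −Q/T_H = −16300/457 = -35.67 J/K and ΔS_cold = +Q/T_C = 16300/274 = 59.49 J/K.
ΔS_total = -35.67 + 59.49 = 23.8 J/K, positive as the second law requires.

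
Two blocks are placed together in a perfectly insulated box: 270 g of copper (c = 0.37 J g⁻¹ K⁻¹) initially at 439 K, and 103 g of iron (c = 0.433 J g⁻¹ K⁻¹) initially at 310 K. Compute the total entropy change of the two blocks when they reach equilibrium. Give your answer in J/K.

Energy balance: T_f = (m₁c₁T₁ + m₂c₂T₂)/(m₁c₁ + m₂c₂) = 399.18 K.
ΔS₁ = m₁c₁ ln(T_f/T₁) = 99.9 × ln(399.18/439) = -9.498 J/K.
ΔS₂ = m₂c₂ ln(T_f/T₂) = 44.599 × ln(399.18/310) = 11.28 J/K.
ΔS_total = -9.498 + 11.28 = 1.78 J/K.

ΔS_total = 1.78 J/K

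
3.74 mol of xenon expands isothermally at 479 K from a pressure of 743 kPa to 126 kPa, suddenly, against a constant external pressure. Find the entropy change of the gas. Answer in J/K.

ΔS_gas = 55.2 J/K

Entropy is a state function, so ΔS_gas depends only on the end states.
For an isothermal ideal gas ΔS_gas = nR ln(P₁/P₂) = 3.74 × 8.314 × ln(743/126) = 55.2 J/K.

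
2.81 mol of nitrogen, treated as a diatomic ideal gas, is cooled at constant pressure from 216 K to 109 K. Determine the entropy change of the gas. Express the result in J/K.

At constant pressure, ΔS = nC_p ln(T₂/T₁) with C_p = 7R/2 = 29.1 J mol⁻¹ K⁻¹.
ΔS = 2.81 × 29.1 × ln(109/216) = -55.9 J/K.

ΔS = -55.9 J/K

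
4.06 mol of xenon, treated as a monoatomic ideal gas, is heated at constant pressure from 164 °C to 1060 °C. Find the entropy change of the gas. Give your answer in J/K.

In kelvin: T₁ = 437.15 K, T₂ = 1333.15 K. At constant pressure, ΔS = nC_p ln(T₂/T₁) with C_p = 5R/2 = 20.79 J mol⁻¹ K⁻¹.
ΔS = 4.06 × 20.79 × ln(1333.15/437.15) = 94.1 J/K.

ΔS = 94.1 J/K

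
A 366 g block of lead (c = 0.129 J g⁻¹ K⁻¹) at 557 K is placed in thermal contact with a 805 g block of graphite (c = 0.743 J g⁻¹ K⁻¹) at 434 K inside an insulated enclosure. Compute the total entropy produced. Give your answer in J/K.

ΔS_total = 1.46 J/K

Energy balance: T_f = (m₁c₁T₁ + m₂c₂T₂)/(m₁c₁ + m₂c₂) = 443 K.
ΔS₁ = m₁c₁ ln(T_f/T₁) = 47.214 × ln(443/557) = -10.812 J/K.
ΔS₂ = m₂c₂ ln(T_f/T₂) = 598.115 × ln(443/434) = 12.275 J/K.
ΔS_total = -10.812 + 12.275 = 1.46 J/K.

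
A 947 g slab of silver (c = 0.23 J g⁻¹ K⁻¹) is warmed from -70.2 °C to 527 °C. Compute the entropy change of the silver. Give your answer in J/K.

ΔS = 299 J/K

In kelvin: T₁ = 202.95 K, T₂ = 800.15 K. ΔS = ∫dQ_rev/T = m c ln(T₂/T₁) = 947 × 0.23 × ln(800.15/202.95) = 299 J/K.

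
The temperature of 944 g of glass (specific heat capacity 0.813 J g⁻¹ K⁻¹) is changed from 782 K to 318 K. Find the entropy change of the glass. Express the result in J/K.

ΔS = ∫dQ_rev/T = m c ln(T₂/T₁) = 944 × 0.813 × ln(318/782) = -691 J/K.

ΔS = -691 J/K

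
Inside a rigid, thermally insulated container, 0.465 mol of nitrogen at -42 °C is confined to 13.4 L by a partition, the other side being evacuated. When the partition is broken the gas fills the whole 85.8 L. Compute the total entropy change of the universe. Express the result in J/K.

ΔS_universe = 7.18 J/K

No heat is exchanged and no work is done, so the ideal-gas temperature stays constant.
Entropy is a state function; using a reversible isothermal path, ΔS_gas = nR ln(V₂/V₁) = 0.465 × 8.314 × ln(85.8/13.4) = 7.18 J/K.
The insulated surroundings exchange no heat, so ΔS_surr = 0 and ΔS_universe = ΔS_gas.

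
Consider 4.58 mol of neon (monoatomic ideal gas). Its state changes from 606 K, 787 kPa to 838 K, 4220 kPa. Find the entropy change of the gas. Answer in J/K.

ΔS = -33.1 J/K

ΔS = nC_p ln(T₂/T₁) − nR ln(P₂/P₁), with C_p = 5R/2 = 20.79 J mol⁻¹ K⁻¹ for a monoatomic ideal gas.
ΔS = 4.58 × [20.79 × ln(838/606) − 8.314 × ln(4220/787)] = -33.1 J/K.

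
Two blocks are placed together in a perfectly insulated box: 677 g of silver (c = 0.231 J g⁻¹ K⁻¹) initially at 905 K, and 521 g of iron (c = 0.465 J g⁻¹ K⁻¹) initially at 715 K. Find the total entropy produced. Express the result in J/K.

Energy balance: T_f = (m₁c₁T₁ + m₂c₂T₂)/(m₁c₁ + m₂c₂) = 789.54 K.
ΔS₁ = m₁c₁ ln(T_f/T₁) = 156.387 × ln(789.54/905) = -21.345 J/K.
ΔS₂ = m₂c₂ ln(T_f/T₂) = 242.265 × ln(789.54/715) = 24.023 J/K.
ΔS_total = -21.345 + 24.023 = 2.68 J/K.

ΔS_total = 2.68 J/K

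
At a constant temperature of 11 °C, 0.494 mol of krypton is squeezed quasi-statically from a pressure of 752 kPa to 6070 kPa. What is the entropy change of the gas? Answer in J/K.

ΔS_gas = -8.58 J/K

For an isothermal ideal gas ΔS_gas = nR ln(P₁/P₂) = 0.494 × 8.314 × ln(752/6070) = -8.58 J/K.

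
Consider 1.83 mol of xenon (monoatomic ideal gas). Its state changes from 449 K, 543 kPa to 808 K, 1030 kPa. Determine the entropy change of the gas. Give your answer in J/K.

ΔS = nC_p ln(T₂/T₁) − nR ln(P₂/P₁), with C_p = 5R/2 = 20.79 J mol⁻¹ K⁻¹ for a monoatomic ideal gas.
ΔS = 1.83 × [20.79 × ln(808/449) − 8.314 × ln(1030/543)] = 12.6 J/K.

ΔS = 12.6 J/K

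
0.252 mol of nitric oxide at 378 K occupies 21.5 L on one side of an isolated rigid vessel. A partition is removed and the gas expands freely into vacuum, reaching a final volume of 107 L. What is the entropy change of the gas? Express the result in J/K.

No heat is exchanged and no work is done, so the ideal-gas temperature stays constant.
Entropy is a state function; using a reversible isothermal path, ΔS_gas = nR ln(V₂/V₁) = 0.252 × 8.314 × ln(107/21.5) = 3.36 J/K.

ΔS_gas = 3.36 J/K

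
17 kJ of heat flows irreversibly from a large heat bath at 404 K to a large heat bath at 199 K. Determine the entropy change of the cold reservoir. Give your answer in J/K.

The cold reservoir gains heat Q, so ΔS_cold = +Q/T_C = 17000/199 = 85.4 J/K.

ΔS_cold = 85.4 J/K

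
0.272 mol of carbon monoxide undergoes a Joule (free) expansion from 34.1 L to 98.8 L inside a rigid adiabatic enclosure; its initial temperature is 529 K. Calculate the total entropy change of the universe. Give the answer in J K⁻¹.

No heat is exchanged and no work is done, so the ideal-gas temperature stays constant.
Entropy is a state function; using a reversible isothermal path, ΔS_gas = nR ln(V₂/V₁) = 0.272 × 8.314 × ln(98.8/34.1) = 2.41 J/K.
The insulated surroundings exchange no heat, so ΔS_surr = 0 and ΔS_universe = ΔS_gas.

ΔS_universe = 2.41 J/K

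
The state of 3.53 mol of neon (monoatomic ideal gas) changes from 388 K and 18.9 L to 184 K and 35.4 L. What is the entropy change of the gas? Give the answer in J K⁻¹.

ΔS = -14.4 J/K

Entropy is a state function: ΔS = nC_V ln(T₂/T₁) + nR ln(V₂/V₁), with C_V = 3R/2 = 12.47 J mol⁻¹ K⁻¹ for a monoatomic ideal gas.
ΔS = 3.53 × [12.47 × ln(184/388) + 8.314 × ln(35.4/18.9)] = -14.4 J/K.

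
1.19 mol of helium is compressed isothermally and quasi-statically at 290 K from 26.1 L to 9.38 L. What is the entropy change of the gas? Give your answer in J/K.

For an isothermal ideal gas ΔS_gas = nR ln(V₂/V₁) = 1.19 × 8.314 × ln(9.38/26.1) = -10.1 J/K.

ΔS_gas = -10.1 J/K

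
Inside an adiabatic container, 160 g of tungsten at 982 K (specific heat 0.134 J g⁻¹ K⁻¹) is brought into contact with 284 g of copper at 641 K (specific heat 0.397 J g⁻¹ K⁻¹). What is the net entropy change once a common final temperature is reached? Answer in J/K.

ΔS_total = 1.8 J/K

Energy balance: T_f = (m₁c₁T₁ + m₂c₂T₂)/(m₁c₁ + m₂c₂) = 695.48 K.
ΔS₁ = m₁c₁ ln(T_f/T₁) = 21.44 × ln(695.48/982) = -7.396 J/K.
ΔS₂ = m₂c₂ ln(T_f/T₂) = 112.748 × ln(695.48/641) = 9.198 J/K.
ΔS_total = -7.396 + 9.198 = 1.8 J/K.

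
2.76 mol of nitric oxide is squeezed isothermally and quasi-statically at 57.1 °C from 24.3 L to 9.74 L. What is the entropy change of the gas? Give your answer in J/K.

ΔS_gas = -21 J/K

For an isothermal ideal gas ΔS_gas = nR ln(V₂/V₁) = 2.76 × 8.314 × ln(9.74/24.3) = -21 J/K.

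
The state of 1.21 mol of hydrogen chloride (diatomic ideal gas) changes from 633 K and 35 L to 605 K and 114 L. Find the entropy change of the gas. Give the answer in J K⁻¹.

Entropy is a state function: ΔS = nC_V ln(T₂/T₁) + nR ln(V₂/V₁), with C_V = 5R/2 = 20.79 J mol⁻¹ K⁻¹ for a diatomic ideal gas.
ΔS = 1.21 × [20.79 × ln(605/633) + 8.314 × ln(114/35)] = 10.7 J/K.

ΔS = 10.7 J/K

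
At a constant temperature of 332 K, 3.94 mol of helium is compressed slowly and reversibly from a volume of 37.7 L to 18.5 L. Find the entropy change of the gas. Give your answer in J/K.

ΔS_gas = -23.3 J/K

For an isothermal ideal gas ΔS_gas = nR ln(V₂/V₁) = 3.94 × 8.314 × ln(18.5/37.7) = -23.3 J/K.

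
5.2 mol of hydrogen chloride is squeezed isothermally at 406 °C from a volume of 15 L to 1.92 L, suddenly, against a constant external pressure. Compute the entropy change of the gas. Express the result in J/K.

Entropy is a state function, so ΔS_gas depends only on the end states.
For an isothermal ideal gas ΔS_gas = nR ln(V₂/V₁) = 5.2 × 8.314 × ln(1.92/15) = -88.9 J/K.

ΔS_gas = -88.9 J/K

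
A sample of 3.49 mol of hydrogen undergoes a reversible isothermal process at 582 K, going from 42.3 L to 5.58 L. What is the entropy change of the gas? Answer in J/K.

For an isothermal ideal gas ΔS_gas = nR ln(V₂/V₁) = 3.49 × 8.314 × ln(5.58/42.3) = -58.8 J/K.

ΔS_gas = -58.8 J/K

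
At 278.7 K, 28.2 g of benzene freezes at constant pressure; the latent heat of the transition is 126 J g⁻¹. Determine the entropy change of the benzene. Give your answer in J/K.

Heat released by the substance: Q = −mL = −28.2 × 126 = −3553.2 J.
At constant T, ΔS = Q_rev/T = −3553.2 / 278.7 = -12.7 J/K.

ΔS = -12.7 J/K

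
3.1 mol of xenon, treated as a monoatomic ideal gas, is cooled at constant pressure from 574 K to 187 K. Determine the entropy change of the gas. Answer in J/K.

ΔS = -72.3 J/K

At constant pressure, ΔS = nC_p ln(T₂/T₁) with C_p = 5R/2 = 20.79 J mol⁻¹ K⁻¹.
ΔS = 3.1 × 20.79 × ln(187/574) = -72.3 J/K.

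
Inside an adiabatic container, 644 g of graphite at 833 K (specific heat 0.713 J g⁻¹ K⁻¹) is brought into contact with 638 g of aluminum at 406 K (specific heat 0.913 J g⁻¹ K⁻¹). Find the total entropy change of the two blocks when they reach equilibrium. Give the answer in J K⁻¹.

ΔS_total = 66.8 J/K

Energy balance: T_f = (m₁c₁T₁ + m₂c₂T₂)/(m₁c₁ + m₂c₂) = 594.22 K.
ΔS₁ = m₁c₁ ln(T_f/T₁) = 459.172 × ln(594.22/833) = -155.1 J/K.
ΔS₂ = m₂c₂ ln(T_f/T₂) = 582.494 × ln(594.22/406) = 221.9 J/K.
ΔS_total = -155.1 + 221.9 = 66.8 J/K.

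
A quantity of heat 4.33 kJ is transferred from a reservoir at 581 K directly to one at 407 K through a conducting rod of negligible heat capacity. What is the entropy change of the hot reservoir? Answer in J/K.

ΔS_hot = -7.45 J/K

The hot reservoir loses heat Q, so ΔS_hot = −Q/T_H = −4330/581 = -7.45 J/K.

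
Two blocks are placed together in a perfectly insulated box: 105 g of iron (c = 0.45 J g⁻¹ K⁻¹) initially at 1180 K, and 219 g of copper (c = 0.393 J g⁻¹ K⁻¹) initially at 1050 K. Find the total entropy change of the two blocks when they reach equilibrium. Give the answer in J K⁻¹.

ΔS_total = 0.21 J/K

Energy balance: T_f = (m₁c₁T₁ + m₂c₂T₂)/(m₁c₁ + m₂c₂) = 1096.1 K.
ΔS₁ = m₁c₁ ln(T_f/T₁) = 47.25 × ln(1096.1/1180) = -3.486 J/K.
ΔS₂ = m₂c₂ ln(T_f/T₂) = 86.067 × ln(1096.1/1050) = 3.696 J/K.
ΔS_total = -3.486 + 3.696 = 0.21 J/K.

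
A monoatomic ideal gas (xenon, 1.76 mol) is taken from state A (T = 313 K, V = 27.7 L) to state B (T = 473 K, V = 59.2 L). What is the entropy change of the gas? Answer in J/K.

Entropy is a state function: ΔS = nC_V ln(T₂/T₁) + nR ln(V₂/V₁), with C_V = 3R/2 = 12.47 J mol⁻¹ K⁻¹ for a monoatomic ideal gas.
ΔS = 1.76 × [12.47 × ln(473/313) + 8.314 × ln(59.2/27.7)] = 20.2 J/K.

ΔS = 20.2 J/K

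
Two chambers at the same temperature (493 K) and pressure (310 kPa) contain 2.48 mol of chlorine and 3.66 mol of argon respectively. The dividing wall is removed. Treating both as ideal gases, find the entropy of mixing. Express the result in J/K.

ΔS_mix = 34.4 J/K

Mole fractions: x_A = 2.48/6.14 = 0.404, x_B = 0.596.
ΔS_mix = −R(n_A ln x_A + n_B ln x_B) = −8.314 × (2.48 ln 0.404 + 3.66 ln 0.596) = 34.4 J/K.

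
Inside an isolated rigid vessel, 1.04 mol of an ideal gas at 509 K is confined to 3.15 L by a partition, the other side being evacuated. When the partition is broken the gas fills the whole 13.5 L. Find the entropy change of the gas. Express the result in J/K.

ΔS_gas = 12.6 J/K

For an ideal gas in free expansion Q = 0 and W = 0, so T is unchanged.
Entropy is a state function; using a reversible isothermal path, ΔS_gas = nR ln(V₂/V₁) = 1.04 × 8.314 × ln(13.5/3.15) = 12.6 J/K.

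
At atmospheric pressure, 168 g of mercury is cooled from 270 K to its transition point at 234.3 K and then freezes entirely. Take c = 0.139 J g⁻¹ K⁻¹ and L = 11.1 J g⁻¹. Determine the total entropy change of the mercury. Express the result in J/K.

Cooling step: ΔS₁ = m c ln(T_tr/T_i) = 168 × 0.139 × ln(234.3/270) = -3.312 J/K.
Phase change: ΔS₂ = −mL/T_tr = −168 × 11.1 / 234.3 = -7.959 J/K.
ΔS_total = (-3.312) + (-7.959) = -11.3 J/K.

ΔS = -11.3 J/K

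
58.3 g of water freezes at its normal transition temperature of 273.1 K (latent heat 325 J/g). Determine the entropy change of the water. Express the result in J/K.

Heat released by the substance: Q = −mL = −58.3 × 325 = −18947.5 J.
At constant T, ΔS = Q_rev/T = −18947.5 / 273.1 = -69.4 J/K.

ΔS = -69.4 J/K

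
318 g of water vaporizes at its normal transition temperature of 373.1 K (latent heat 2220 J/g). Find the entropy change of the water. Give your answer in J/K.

ΔS = 1890 J/K

Heat absorbed by the substance: Q = mL = 318 × 2220 = 705960 J.
At constant T, ΔS = Q_rev/T = 705960 / 373.1 = 1890 J/K.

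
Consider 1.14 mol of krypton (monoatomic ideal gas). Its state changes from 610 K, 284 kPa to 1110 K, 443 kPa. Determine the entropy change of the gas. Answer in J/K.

ΔS = 9.97 J/K

ΔS = nC_p ln(T₂/T₁) − nR ln(P₂/P₁), with C_p = 5R/2 = 20.79 J mol⁻¹ K⁻¹ for a monoatomic ideal gas.
ΔS = 1.14 × [20.79 × ln(1110/610) − 8.314 × ln(443/284)] = 9.97 J/K.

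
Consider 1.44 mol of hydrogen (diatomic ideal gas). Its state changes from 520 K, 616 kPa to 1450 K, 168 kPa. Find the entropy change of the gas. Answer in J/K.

ΔS = nC_p ln(T₂/T₁) − nR ln(P₂/P₁), with C_p = 7R/2 = 29.1 J mol⁻¹ K⁻¹ for a diatomic ideal gas.
ΔS = 1.44 × [29.1 × ln(1450/520) − 8.314 × ln(168/616)] = 58.5 J/K.

ΔS = 58.5 J/K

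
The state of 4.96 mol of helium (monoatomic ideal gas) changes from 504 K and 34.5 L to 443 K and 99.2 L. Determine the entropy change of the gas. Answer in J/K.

Entropy is a state function: ΔS = nC_V ln(T₂/T₁) + nR ln(V₂/V₁), with C_V = 3R/2 = 12.47 J mol⁻¹ K⁻¹ for a monoatomic ideal gas.
ΔS = 4.96 × [12.47 × ln(443/504) + 8.314 × ln(99.2/34.5)] = 35.6 J/K.

ΔS = 35.6 J/K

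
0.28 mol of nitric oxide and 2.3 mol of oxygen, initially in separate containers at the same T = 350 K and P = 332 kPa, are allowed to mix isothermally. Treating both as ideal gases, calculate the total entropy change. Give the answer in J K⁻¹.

Mole fractions: x_A = 0.28/2.58 = 0.109, x_B = 0.891.
ΔS_mix = −R(n_A ln x_A + n_B ln x_B) = −8.314 × (0.28 ln 0.109 + 2.3 ln 0.891) = 7.37 J/K.

ΔS_mix = 7.37 J/K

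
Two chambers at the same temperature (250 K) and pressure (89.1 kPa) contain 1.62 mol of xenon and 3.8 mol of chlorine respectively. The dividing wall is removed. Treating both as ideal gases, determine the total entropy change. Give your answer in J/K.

ΔS_mix = 27.5 J/K

Mole fractions: x_A = 1.62/5.42 = 0.299, x_B = 0.701.
ΔS_mix = −R(n_A ln x_A + n_B ln x_B) = −8.314 × (1.62 ln 0.299 + 3.8 ln 0.701) = 27.5 J/K.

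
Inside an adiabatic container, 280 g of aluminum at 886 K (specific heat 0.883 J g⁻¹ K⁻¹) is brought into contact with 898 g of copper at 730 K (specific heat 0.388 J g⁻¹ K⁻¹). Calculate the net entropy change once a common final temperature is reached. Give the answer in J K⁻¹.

ΔS_total = 2.74 J/K

Energy balance: T_f = (m₁c₁T₁ + m₂c₂T₂)/(m₁c₁ + m₂c₂) = 794.75 K.
ΔS₁ = m₁c₁ ln(T_f/T₁) = 247.24 × ln(794.75/886) = -26.87 J/K.
ΔS₂ = m₂c₂ ln(T_f/T₂) = 348.424 × ln(794.75/730) = 29.61 J/K.
ΔS_total = -26.87 + 29.61 = 2.74 J/K.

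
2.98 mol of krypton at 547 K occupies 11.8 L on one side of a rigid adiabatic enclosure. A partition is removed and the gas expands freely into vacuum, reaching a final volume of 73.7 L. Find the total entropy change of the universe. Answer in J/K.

No heat is exchanged and no work is done, so the ideal-gas temperature stays constant.
Entropy is a state function; using a reversible isothermal path, ΔS_gas = nR ln(V₂/V₁) = 2.98 × 8.314 × ln(73.7/11.8) = 45.4 J/K.
The insulated surroundings exchange no heat, so ΔS_surr = 0 and ΔS_universe = ΔS_gas.

ΔS_universe = 45.4 J/K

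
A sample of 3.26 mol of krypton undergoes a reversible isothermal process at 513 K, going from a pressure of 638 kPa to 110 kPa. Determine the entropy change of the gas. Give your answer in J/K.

For an isothermal ideal gas ΔS_gas = nR ln(P₁/P₂) = 3.26 × 8.314 × ln(638/110) = 47.6 J/K.

ΔS_gas = 47.6 J/K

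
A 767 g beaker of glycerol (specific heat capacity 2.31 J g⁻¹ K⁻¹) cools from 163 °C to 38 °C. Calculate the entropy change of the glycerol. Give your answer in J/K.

ΔS = -598 J/K

In kelvin: T₁ = 436.15 K, T₂ = 311.15 K. ΔS = ∫dQ_rev/T = m c ln(T₂/T₁) = 767 × 2.31 × ln(311.15/436.15) = -598 J/K.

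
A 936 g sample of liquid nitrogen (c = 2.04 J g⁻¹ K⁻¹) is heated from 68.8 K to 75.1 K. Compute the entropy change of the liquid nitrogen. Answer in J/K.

ΔS = 167 J/K

ΔS = ∫dQ_rev/T = m c ln(T₂/T₁) = 936 × 2.04 × ln(75.1/68.8) = 167 J/K.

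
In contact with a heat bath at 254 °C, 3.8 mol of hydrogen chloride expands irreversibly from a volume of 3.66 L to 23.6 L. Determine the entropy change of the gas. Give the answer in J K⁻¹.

ΔS_gas = 58.9 J/K

Entropy is a state function, so ΔS_gas depends only on the end states.
For an isothermal ideal gas ΔS_gas = nR ln(V₂/V₁) = 3.8 × 8.314 × ln(23.6/3.66) = 58.9 J/K.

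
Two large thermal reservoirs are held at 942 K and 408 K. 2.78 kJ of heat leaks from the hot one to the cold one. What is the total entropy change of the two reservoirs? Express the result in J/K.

ΔS_total = 3.86 J/K

ΔS_hot = −Q/T_H = −2780/942 = -2.951 J/K and ΔS_cold = +Q/T_C = 2780/408 = 6.814 J/K.
ΔS_total = -2.951 + 6.814 = 3.86 J/K, positive as the second law requires.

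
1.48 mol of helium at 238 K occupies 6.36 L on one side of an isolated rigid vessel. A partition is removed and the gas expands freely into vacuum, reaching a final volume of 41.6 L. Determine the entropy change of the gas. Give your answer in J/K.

ΔS_gas = 23.1 J/K

For an ideal gas in free expansion Q = 0 and W = 0, so T is unchanged.
Entropy is a state function; using a reversible isothermal path, ΔS_gas = nR ln(V₂/V₁) = 1.48 × 8.314 × ln(41.6/6.36) = 23.1 J/K.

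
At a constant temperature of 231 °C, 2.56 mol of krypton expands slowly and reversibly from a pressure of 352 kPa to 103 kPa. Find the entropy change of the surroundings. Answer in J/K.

ΔS_surr = -26.2 J/K

For an isothermal ideal gas ΔS_gas = nR ln(P₁/P₂) = 2.56 × 8.314 × ln(352/103) = 26.2 J/K.
The process is reversible, so ΔS_surr = −ΔS_gas = -26.2 J/K and ΔS_universe = 0.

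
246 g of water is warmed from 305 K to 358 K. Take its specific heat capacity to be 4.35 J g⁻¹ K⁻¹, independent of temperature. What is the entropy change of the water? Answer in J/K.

ΔS = ∫dQ_rev/T = m c ln(T₂/T₁) = 246 × 4.35 × ln(358/305) = 171 J/K.

ΔS = 171 J/K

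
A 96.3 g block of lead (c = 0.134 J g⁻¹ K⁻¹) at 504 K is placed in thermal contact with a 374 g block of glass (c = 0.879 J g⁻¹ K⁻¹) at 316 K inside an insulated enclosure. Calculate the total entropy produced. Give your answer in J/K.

ΔS_total = 1.57 J/K

Energy balance: T_f = (m₁c₁T₁ + m₂c₂T₂)/(m₁c₁ + m₂c₂) = 323.1 K.
ΔS₁ = m₁c₁ ln(T_f/T₁) = 12.9042 × ln(323.1/504) = -5.737 J/K.
ΔS₂ = m₂c₂ ln(T_f/T₂) = 328.746 × ln(323.1/316) = 7.305 J/K.
ΔS_total = -5.737 + 7.305 = 1.57 J/K.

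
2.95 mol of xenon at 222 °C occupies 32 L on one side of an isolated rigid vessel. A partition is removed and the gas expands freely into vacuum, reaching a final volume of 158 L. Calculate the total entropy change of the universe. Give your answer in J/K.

ΔS_universe = 39.2 J/K

For an ideal gas in free expansion Q = 0 and W = 0, so T is unchanged.
Entropy is a state function; using a reversible isothermal path, ΔS_gas = nR ln(V₂/V₁) = 2.95 × 8.314 × ln(158/32) = 39.2 J/K.
The insulated surroundings exchange no heat, so ΔS_surr = 0 and ΔS_universe = ΔS_gas.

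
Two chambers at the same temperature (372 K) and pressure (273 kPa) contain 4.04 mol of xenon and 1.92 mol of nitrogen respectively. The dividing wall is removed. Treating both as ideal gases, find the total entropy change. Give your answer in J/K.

ΔS_mix = 31.1 J/K

Mole fractions: x_A = 4.04/5.96 = 0.678, x_B = 0.322.
ΔS_mix = −R(n_A ln x_A + n_B ln x_B) = −8.314 × (4.04 ln 0.678 + 1.92 ln 0.322) = 31.1 J/K.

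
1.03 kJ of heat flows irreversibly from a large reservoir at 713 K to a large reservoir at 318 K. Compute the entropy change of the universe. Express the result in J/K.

ΔS_hot = −Q/T_H = −1030/713 = -1.445 J/K and ΔS_cold = +Q/T_C = 1030/318 = 3.239 J/K.
ΔS_total = -1.445 + 3.239 = 1.79 J/K, positive as the second law requires.

ΔS_total = 1.79 J/K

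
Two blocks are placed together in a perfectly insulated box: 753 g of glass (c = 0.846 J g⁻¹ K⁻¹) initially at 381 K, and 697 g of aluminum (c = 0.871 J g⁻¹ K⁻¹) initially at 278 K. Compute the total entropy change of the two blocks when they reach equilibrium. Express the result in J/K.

Energy balance: T_f = (m₁c₁T₁ + m₂c₂T₂)/(m₁c₁ + m₂c₂) = 330.74 K.
ΔS₁ = m₁c₁ ln(T_f/T₁) = 637.038 × ln(330.74/381) = -90.12 J/K.
ΔS₂ = m₂c₂ ln(T_f/T₂) = 607.087 × ln(330.74/278) = 105.46 J/K.
ΔS_total = -90.12 + 105.46 = 15.3 J/K.

ΔS_total = 15.3 J/K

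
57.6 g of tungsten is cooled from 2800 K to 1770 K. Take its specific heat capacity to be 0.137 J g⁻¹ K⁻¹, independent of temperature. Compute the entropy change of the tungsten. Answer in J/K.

ΔS = ∫dQ_rev/T = m c ln(T₂/T₁) = 57.6 × 0.137 × ln(1770/2800) = -3.62 J/K.

ΔS = -3.62 J/K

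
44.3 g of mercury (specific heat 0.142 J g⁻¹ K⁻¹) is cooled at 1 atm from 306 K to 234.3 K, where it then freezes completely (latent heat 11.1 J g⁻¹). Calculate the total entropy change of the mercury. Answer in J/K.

Cooling step: ΔS₁ = m c ln(T_tr/T_i) = 44.3 × 0.142 × ln(234.3/306) = -1.679 J/K.
Phase change: ΔS₂ = −mL/T_tr = −44.3 × 11.1 / 234.3 = -2.099 J/K.
ΔS_total = (-1.679) + (-2.099) = -3.78 J/K.

ΔS = -3.78 J/K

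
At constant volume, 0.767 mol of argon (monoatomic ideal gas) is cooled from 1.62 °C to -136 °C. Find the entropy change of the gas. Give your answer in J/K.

ΔS = -6.65 J/K

In kelvin: T₁ = 274.77 K, T₂ = 137.15 K. At constant volume, ΔS = nC_V ln(T₂/T₁) with C_V = 3R/2 = 12.47 J mol⁻¹ K⁻¹.
ΔS = 0.767 × 12.47 × ln(137.15/274.77) = -6.65 J/K.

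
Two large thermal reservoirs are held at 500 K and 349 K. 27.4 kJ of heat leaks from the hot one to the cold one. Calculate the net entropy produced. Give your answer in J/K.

ΔS_total = 23.7 J/K

ΔS_hot = −Q/T_H = −27400/500 = -54.8 J/K and ΔS_cold = +Q/T_C = 27400/349 = 78.51 J/K.
ΔS_total = -54.8 + 78.51 = 23.7 J/K, positive as the second law requires.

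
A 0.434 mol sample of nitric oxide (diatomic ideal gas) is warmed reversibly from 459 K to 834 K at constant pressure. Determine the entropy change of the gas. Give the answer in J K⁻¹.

ΔS = 7.54 J/K

At constant pressure, ΔS = nC_p ln(T₂/T₁) with C_p = 7R/2 = 29.1 J mol⁻¹ K⁻¹.
ΔS = 0.434 × 29.1 × ln(834/459) = 7.54 J/K.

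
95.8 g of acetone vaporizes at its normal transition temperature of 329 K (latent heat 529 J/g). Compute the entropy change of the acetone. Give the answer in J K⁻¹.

Heat absorbed by the substance: Q = mL = 95.8 × 529 = 50678.2 J.
At constant T, ΔS = Q_rev/T = 50678.2 / 329 = 154 J/K.

ΔS = 154 J/K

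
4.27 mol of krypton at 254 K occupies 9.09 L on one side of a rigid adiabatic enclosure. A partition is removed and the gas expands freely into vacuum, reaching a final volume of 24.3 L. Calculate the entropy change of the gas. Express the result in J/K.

For an ideal gas in free expansion Q = 0 and W = 0, so T is unchanged.
Entropy is a state function; using a reversible isothermal path, ΔS_gas = nR ln(V₂/V₁) = 4.27 × 8.314 × ln(24.3/9.09) = 34.9 J/K.

ΔS_gas = 34.9 J/K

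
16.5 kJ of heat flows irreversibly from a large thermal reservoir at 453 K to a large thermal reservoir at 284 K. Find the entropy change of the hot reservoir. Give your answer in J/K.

ΔS_hot = -36.4 J/K

The hot reservoir loses heat Q, so ΔS_hot = −Q/T_H = −16500/453 = -36.4 J/K.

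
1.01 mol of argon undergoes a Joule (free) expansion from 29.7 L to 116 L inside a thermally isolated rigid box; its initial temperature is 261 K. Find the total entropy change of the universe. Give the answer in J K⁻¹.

ΔS_universe = 11.4 J/K

For an ideal gas in free expansion Q = 0 and W = 0, so T is unchanged.
Entropy is a state function; using a reversible isothermal path, ΔS_gas = nR ln(V₂/V₁) = 1.01 × 8.314 × ln(116/29.7) = 11.4 J/K.
The insulated surroundings exchange no heat, so ΔS_surr = 0 and ΔS_universe = ΔS_gas.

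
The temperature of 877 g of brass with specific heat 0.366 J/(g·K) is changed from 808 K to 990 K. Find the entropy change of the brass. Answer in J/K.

ΔS = 65.2 J/K

ΔS = ∫dQ_rev/T = m c ln(T₂/T₁) = 877 × 0.366 × ln(990/808) = 65.2 J/K.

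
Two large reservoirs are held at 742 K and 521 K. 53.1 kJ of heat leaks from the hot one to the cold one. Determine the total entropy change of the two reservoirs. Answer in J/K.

ΔS_total = 30.4 J/K

ΔS_hot = −Q/T_H = −53100/742 = -71.563 J/K and ΔS_cold = +Q/T_C = 53100/521 = 101.92 J/K.
ΔS_total = -71.563 + 101.92 = 30.4 J/K, positive as the second law requires.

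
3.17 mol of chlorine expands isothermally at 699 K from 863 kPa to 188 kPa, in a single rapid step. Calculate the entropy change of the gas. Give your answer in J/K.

Entropy is a state function, so ΔS_gas depends only on the end states.
For an isothermal ideal gas ΔS_gas = nR ln(P₁/P₂) = 3.17 × 8.314 × ln(863/188) = 40.2 J/K.

ΔS_gas = 40.2 J/K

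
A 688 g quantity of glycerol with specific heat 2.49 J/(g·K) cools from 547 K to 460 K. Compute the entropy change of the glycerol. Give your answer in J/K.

ΔS = -297 J/K

ΔS = ∫dQ_rev/T = m c ln(T₂/T₁) = 688 × 2.49 × ln(460/547) = -297 J/K.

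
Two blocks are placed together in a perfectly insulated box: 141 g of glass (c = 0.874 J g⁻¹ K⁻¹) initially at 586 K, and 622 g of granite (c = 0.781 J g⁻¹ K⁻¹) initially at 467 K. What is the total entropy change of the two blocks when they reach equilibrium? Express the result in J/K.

ΔS_total = 2.65 J/K

Energy balance: T_f = (m₁c₁T₁ + m₂c₂T₂)/(m₁c₁ + m₂c₂) = 491.08 K.
ΔS₁ = m₁c₁ ln(T_f/T₁) = 123.234 × ln(491.08/586) = -21.777 J/K.
ΔS₂ = m₂c₂ ln(T_f/T₂) = 485.782 × ln(491.08/467) = 24.424 J/K.
ΔS_total = -21.777 + 24.424 = 2.65 J/K.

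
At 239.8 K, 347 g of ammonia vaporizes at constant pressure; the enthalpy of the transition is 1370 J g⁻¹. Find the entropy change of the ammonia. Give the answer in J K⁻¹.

ΔS = 1980 J/K

Heat absorbed by the substance: Q = mL = 347 × 1370 = 475390 J.
At constant T, ΔS = Q_rev/T = 475390 / 239.8 = 1980 J/K.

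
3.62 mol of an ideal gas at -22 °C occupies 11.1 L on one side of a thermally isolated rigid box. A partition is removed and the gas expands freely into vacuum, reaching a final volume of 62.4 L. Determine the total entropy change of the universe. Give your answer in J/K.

ΔS_universe = 52 J/K

For an ideal gas in free expansion Q = 0 and W = 0, so T is unchanged.
Entropy is a state function; using a reversible isothermal path, ΔS_gas = nR ln(V₂/V₁) = 3.62 × 8.314 × ln(62.4/11.1) = 52 J/K.
The insulated surroundings exchange no heat, so ΔS_surr = 0 and ΔS_universe = ΔS_gas.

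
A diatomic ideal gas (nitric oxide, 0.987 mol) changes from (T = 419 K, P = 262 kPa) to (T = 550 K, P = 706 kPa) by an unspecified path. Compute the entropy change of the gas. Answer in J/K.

ΔS = -0.321 J/K

ΔS = nC_p ln(T₂/T₁) − nR ln(P₂/P₁), with C_p = 7R/2 = 29.1 J mol⁻¹ K⁻¹ for a diatomic ideal gas.
ΔS = 0.987 × [29.1 × ln(550/419) − 8.314 × ln(706/262)] = -0.321 J/K.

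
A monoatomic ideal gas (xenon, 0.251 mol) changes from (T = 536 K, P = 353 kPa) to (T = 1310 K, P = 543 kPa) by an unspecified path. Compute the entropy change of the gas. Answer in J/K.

ΔS = 3.76 J/K

ΔS = nC_p ln(T₂/T₁) − nR ln(P₂/P₁), with C_p = 5R/2 = 20.79 J mol⁻¹ K⁻¹ for a monoatomic ideal gas.
ΔS = 0.251 × [20.79 × ln(1310/536) − 8.314 × ln(543/353)] = 3.76 J/K.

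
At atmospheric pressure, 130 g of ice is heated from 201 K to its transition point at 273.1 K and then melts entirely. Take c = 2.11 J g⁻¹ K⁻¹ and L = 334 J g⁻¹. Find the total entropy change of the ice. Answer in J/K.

Warming step: ΔS₁ = m c ln(T_tr/T_i) = 130 × 2.11 × ln(273.1/201) = 84.08 J/K.
Phase change: ΔS₂ = +mL/T_tr = 130 × 334 / 273.1 = 159 J/K.
ΔS_total = (84.08) + (159) = 243 J/K.

ΔS = 243 J/K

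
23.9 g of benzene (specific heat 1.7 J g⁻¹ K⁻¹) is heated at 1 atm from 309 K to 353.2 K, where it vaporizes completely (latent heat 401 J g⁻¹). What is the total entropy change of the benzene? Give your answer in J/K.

ΔS = 32.6 J/K

Warming step: ΔS₁ = m c ln(T_tr/T_i) = 23.9 × 1.7 × ln(353.2/309) = 5.432 J/K.
Phase change: ΔS₂ = +mL/T_tr = 23.9 × 401 / 353.2 = 27.13 J/K.
ΔS_total = (5.432) + (27.13) = 32.6 J/K.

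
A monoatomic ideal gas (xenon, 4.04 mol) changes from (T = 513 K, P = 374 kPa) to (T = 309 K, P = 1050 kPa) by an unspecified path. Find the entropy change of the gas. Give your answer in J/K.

ΔS = -77.2 J/K

ΔS = nC_p ln(T₂/T₁) − nR ln(P₂/P₁), with C_p = 5R/2 = 20.79 J mol⁻¹ K⁻¹ for a monoatomic ideal gas.
ΔS = 4.04 × [20.79 × ln(309/513) − 8.314 × ln(1050/374)] = -77.2 J/K.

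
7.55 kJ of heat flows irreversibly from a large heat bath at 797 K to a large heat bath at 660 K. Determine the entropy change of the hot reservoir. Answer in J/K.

The hot reservoir loses heat Q, so ΔS_hot = −Q/T_H = −7550/797 = -9.47 J/K.

ΔS_hot = -9.47 J/K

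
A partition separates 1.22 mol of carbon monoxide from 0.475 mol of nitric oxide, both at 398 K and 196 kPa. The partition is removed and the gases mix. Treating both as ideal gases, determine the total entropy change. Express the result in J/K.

Mole fractions: x_A = 1.22/1.69 = 0.72, x_B = 0.28.
ΔS_mix = −R(n_A ln x_A + n_B ln x_B) = −8.314 × (1.22 ln 0.72 + 0.475 ln 0.28) = 8.36 J/K.

ΔS_mix = 8.36 J/K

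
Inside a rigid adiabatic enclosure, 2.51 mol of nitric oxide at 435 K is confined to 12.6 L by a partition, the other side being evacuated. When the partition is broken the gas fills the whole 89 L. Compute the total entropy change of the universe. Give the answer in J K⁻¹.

No heat is exchanged and no work is done, so the ideal-gas temperature stays constant.
Entropy is a state function; using a reversible isothermal path, ΔS_gas = nR ln(V₂/V₁) = 2.51 × 8.314 × ln(89/12.6) = 40.8 J/K.
The insulated surroundings exchange no heat, so ΔS_surr = 0 and ΔS_universe = ΔS_gas.

ΔS_universe = 40.8 J/K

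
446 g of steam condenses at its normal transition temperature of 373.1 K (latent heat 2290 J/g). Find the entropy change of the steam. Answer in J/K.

ΔS = -2740 J/K

Heat released by the substance: Q = −mL = −446 × 2290 = −1021340 J.
At constant T, ΔS = Q_rev/T = −1021340 / 373.1 = -2740 J/K.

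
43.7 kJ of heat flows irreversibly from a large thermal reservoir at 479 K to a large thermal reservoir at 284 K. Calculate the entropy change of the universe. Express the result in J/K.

ΔS_hot = −Q/T_H = −43700/479 = -91.232 J/K and ΔS_cold = +Q/T_C = 43700/284 = 153.87 J/K.
ΔS_total = -91.232 + 153.87 = 62.6 J/K, positive as the second law requires.

ΔS_total = 62.6 J/K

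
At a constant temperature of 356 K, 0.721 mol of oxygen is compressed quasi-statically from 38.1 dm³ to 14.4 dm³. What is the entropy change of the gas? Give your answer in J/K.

ΔS_gas = -5.83 J/K

For an isothermal ideal gas ΔS_gas = nR ln(V₂/V₁) = 0.721 × 8.314 × ln(14.4/38.1) = -5.83 J/K.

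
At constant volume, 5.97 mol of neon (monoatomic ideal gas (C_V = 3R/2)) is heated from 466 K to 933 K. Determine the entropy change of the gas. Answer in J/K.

ΔS = 51.7 J/K

At constant volume, ΔS = nC_V ln(T₂/T₁) with C_V = 3R/2 = 12.47 J mol⁻¹ K⁻¹.
ΔS = 5.97 × 12.47 × ln(933/466) = 51.7 J/K.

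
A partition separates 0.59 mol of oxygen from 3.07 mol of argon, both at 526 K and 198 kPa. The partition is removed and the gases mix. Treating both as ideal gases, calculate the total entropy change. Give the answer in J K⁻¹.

Mole fractions: x_A = 0.59/3.66 = 0.161, x_B = 0.839.
ΔS_mix = −R(n_A ln x_A + n_B ln x_B) = −8.314 × (0.59 ln 0.161 + 3.07 ln 0.839) = 13.4 J/K.

ΔS_mix = 13.4 J/K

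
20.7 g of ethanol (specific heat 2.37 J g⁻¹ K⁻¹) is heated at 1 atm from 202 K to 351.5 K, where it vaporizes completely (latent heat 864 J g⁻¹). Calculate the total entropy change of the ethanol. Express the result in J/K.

ΔS = 78.1 J/K

Warming step: ΔS₁ = m c ln(T_tr/T_i) = 20.7 × 2.37 × ln(351.5/202) = 27.18 J/K.
Phase change: ΔS₂ = +mL/T_tr = 20.7 × 864 / 351.5 = 50.88 J/K.
ΔS_total = (27.18) + (50.88) = 78.1 J/K.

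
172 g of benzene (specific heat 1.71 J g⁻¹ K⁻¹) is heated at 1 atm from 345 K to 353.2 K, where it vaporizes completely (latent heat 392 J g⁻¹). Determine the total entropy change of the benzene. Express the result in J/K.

Warming step: ΔS₁ = m c ln(T_tr/T_i) = 172 × 1.71 × ln(353.2/345) = 6.909 J/K.
Phase change: ΔS₂ = +mL/T_tr = 172 × 392 / 353.2 = 190.9 J/K.
ΔS_total = (6.909) + (190.9) = 198 J/K.

ΔS = 198 J/K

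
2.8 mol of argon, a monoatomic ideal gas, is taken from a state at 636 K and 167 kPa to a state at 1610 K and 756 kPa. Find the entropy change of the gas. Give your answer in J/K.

ΔS = nC_p ln(T₂/T₁) − nR ln(P₂/P₁), with C_p = 5R/2 = 20.79 J mol⁻¹ K⁻¹ for a monoatomic ideal gas.
ΔS = 2.8 × [20.79 × ln(1610/636) − 8.314 × ln(756/167)] = 18.9 J/K.

ΔS = 18.9 J/K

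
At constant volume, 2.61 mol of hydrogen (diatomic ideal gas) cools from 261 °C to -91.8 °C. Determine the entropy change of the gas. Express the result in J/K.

ΔS = -58.6 J/K

In kelvin: T₁ = 534.15 K, T₂ = 181.35 K. At constant volume, ΔS = nC_V ln(T₂/T₁) with C_V = 5R/2 = 20.79 J mol⁻¹ K⁻¹.
ΔS = 2.61 × 20.79 × ln(181.35/534.15) = -58.6 J/K.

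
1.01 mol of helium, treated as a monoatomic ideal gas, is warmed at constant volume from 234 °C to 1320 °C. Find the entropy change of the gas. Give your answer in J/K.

ΔS = 14.4 J/K

In kelvin: T₁ = 507.15 K, T₂ = 1593.15 K. At constant volume, ΔS = nC_V ln(T₂/T₁) with C_V = 3R/2 = 12.47 J mol⁻¹ K⁻¹.
ΔS = 1.01 × 12.47 × ln(1593.15/507.15) = 14.4 J/K.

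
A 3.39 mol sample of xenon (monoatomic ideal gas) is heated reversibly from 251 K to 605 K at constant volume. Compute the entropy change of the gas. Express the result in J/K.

ΔS = 37.2 J/K

At constant volume, ΔS = nC_V ln(T₂/T₁) with C_V = 3R/2 = 12.47 J mol⁻¹ K⁻¹.
ΔS = 3.39 × 12.47 × ln(605/251) = 37.2 J/K.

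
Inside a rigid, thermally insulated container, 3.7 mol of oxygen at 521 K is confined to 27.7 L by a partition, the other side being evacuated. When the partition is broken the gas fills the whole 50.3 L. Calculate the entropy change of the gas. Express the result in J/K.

For an ideal gas in free expansion Q = 0 and W = 0, so T is unchanged.
Entropy is a state function; using a reversible isothermal path, ΔS_gas = nR ln(V₂/V₁) = 3.7 × 8.314 × ln(50.3/27.7) = 18.4 J/K.

ΔS_gas = 18.4 J/K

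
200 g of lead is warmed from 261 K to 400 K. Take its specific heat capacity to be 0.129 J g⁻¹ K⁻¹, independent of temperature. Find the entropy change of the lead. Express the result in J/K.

ΔS = 11 J/K

ΔS = ∫dQ_rev/T = m c ln(T₂/T₁) = 200 × 0.129 × ln(400/261) = 11 J/K.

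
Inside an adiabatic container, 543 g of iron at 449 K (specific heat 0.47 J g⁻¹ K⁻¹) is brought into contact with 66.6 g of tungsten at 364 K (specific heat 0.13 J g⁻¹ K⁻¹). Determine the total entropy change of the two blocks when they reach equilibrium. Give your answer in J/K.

Energy balance: T_f = (m₁c₁T₁ + m₂c₂T₂)/(m₁c₁ + m₂c₂) = 446.21 K.
ΔS₁ = m₁c₁ ln(T_f/T₁) = 255.21 × ln(446.21/449) = -1.59 J/K.
ΔS₂ = m₂c₂ ln(T_f/T₂) = 8.658 × ln(446.21/364) = 1.763 J/K.
ΔS_total = -1.59 + 1.763 = 0.173 J/K.

ΔS_total = 0.173 J/K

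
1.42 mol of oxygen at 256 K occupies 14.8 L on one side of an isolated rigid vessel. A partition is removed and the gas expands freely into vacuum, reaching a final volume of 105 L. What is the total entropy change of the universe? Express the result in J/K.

ΔS_universe = 23.1 J/K

For an ideal gas in free expansion Q = 0 and W = 0, so T is unchanged.
Entropy is a state function; using a reversible isothermal path, ΔS_gas = nR ln(V₂/V₁) = 1.42 × 8.314 × ln(105/14.8) = 23.1 J/K.
The insulated surroundings exchange no heat, so ΔS_surr = 0 and ΔS_universe = ΔS_gas.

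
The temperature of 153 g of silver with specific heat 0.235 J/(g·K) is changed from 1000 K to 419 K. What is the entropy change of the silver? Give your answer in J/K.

ΔS = ∫dQ_rev/T = m c ln(T₂/T₁) = 153 × 0.235 × ln(419/1000) = -31.3 J/K.

ΔS = -31.3 J/K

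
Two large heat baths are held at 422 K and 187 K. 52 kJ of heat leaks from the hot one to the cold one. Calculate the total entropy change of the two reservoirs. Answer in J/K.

ΔS_total = 155 J/K

ΔS_hot = −Q/T_H = −52000/422 = -123.2 J/K and ΔS_cold = +Q/T_C = 52000/187 = 278.1 J/K.
ΔS_total = -123.2 + 278.1 = 155 J/K, positive as the second law requires.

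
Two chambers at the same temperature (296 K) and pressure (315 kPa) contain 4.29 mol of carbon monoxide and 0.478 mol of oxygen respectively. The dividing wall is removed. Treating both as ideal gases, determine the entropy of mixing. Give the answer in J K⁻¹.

Mole fractions: x_A = 4.29/4.77 = 0.9, x_B = 0.1.
ΔS_mix = −R(n_A ln x_A + n_B ln x_B) = −8.314 × (4.29 ln 0.9 + 0.478 ln 0.1) = 12.9 J/K.

ΔS_mix = 12.9 J/K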